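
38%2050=38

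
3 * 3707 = 11121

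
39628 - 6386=33242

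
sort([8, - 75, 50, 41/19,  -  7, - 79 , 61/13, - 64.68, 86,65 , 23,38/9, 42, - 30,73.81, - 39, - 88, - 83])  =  [ -88,  -  83,-79, - 75,-64.68, - 39, - 30, - 7, 41/19,38/9,61/13 , 8, 23, 42,50,65 , 73.81, 86 ] 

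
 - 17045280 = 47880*( - 356 ) 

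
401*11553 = 4632753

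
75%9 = 3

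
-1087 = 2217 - 3304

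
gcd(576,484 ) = 4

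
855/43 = 855/43 = 19.88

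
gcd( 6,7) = 1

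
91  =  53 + 38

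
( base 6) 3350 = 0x312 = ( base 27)123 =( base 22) 1dg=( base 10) 786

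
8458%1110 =688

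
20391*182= 3711162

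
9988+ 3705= 13693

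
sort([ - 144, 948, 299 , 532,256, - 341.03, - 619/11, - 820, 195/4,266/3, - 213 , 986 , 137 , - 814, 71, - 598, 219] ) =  [ - 820, - 814, - 598,-341.03, - 213 ,- 144, - 619/11, 195/4,  71,266/3 , 137,219, 256,299 , 532,  948, 986]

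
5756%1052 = 496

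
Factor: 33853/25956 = 2^( - 2)* 3^( - 2 )* 7^( -1)* 97^1*103^ ( - 1)*349^1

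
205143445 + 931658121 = 1136801566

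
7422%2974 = 1474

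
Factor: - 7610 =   -  2^1*5^1 * 761^1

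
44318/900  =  22159/450 = 49.24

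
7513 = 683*11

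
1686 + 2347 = 4033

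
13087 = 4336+8751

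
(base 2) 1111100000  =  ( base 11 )822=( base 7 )2615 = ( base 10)992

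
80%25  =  5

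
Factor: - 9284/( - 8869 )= 2^2 * 7^( -2)*11^1*181^(-1 )*211^1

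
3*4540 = 13620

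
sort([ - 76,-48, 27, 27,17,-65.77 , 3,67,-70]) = [ - 76,-70,-65.77, - 48, 3,17,27  ,  27,67]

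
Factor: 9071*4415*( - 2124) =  - 85062939660 = -2^2 * 3^2 * 5^1*47^1*59^1*193^1*883^1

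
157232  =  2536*62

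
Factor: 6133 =6133^1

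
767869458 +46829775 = 814699233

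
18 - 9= 9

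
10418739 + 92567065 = 102985804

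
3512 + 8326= 11838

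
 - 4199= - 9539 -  - 5340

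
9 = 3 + 6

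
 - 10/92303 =-1+92293/92303  =  -0.00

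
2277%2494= 2277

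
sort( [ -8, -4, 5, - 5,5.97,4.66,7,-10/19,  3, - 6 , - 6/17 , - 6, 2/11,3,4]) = [ -8,  -  6,  -  6,-5, - 4, - 10/19,-6/17, 2/11,  3, 3,  4,4.66, 5, 5.97,7 ]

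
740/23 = 740/23 = 32.17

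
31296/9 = 3477 + 1/3 = 3477.33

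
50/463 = 50/463 = 0.11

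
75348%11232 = 7956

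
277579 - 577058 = -299479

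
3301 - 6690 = - 3389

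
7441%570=31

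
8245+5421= 13666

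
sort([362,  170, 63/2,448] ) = [ 63/2,170,362,448] 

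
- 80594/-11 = 7326 + 8/11 = 7326.73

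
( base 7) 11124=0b101011111011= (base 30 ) 33l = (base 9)3763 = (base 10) 2811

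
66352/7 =66352/7 = 9478.86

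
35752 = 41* 872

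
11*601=6611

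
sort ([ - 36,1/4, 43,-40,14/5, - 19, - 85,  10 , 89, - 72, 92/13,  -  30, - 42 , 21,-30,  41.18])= [ - 85, - 72, - 42, - 40,-36, - 30, - 30, - 19, 1/4,14/5,92/13 , 10, 21, 41.18  ,  43,89]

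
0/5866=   0  =  0.00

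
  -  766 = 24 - 790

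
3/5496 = 1/1832 = 0.00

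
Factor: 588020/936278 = 294010/468139 = 2^1*5^1*7^( - 1)*29401^1*66877^ (-1) 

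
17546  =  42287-24741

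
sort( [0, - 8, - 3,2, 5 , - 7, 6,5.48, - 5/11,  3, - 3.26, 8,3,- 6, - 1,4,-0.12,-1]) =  [ - 8,-7, - 6,  -  3.26, - 3, - 1,  -  1, - 5/11, - 0.12,0,2,  3,  3,4, 5, 5.48,6 , 8]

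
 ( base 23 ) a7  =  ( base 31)7k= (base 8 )355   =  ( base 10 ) 237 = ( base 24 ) 9l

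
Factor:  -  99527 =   -  99527^1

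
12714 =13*978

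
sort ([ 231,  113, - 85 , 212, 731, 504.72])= [ - 85, 113, 212, 231, 504.72, 731 ] 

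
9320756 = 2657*3508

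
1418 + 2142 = 3560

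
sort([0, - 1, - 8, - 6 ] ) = [- 8,-6, -1,  0 ]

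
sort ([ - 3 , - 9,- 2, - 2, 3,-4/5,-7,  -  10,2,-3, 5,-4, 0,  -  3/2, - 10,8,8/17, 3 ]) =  [ - 10, - 10 , - 9,-7, - 4, - 3, - 3,- 2 ,-2,  -  3/2,-4/5, 0,8/17,2, 3,3, 5, 8 ]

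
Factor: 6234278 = 2^1*37^1*84247^1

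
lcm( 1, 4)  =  4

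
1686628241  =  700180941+986447300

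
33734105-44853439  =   - 11119334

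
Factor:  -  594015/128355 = - 199/43 =- 43^ ( - 1)*199^1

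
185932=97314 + 88618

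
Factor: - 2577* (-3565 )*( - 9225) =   -  3^3*5^3*23^1 *31^1 * 41^1* 859^1 = -84750121125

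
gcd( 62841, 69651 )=3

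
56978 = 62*919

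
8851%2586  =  1093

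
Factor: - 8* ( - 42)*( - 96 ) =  - 2^9*3^2*7^1 = -32256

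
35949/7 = 5135 + 4/7 = 5135.57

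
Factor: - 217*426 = - 2^1 * 3^1*7^1 * 31^1*71^1 = -92442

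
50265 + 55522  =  105787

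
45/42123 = 15/14041 = 0.00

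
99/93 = 1 + 2/31 = 1.06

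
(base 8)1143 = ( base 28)ln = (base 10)611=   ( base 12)42b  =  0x263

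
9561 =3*3187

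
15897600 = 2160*7360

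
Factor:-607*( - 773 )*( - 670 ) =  - 2^1*5^1*67^1*607^1*773^1 = -314371370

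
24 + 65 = 89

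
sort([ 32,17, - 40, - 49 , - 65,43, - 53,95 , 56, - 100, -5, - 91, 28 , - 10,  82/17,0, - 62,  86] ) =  [  -  100, - 91, - 65, - 62, - 53, - 49 , -40, - 10, - 5,0,82/17, 17,28,32,43,56 , 86,95]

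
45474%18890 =7694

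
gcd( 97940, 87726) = 2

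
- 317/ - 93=3  +  38/93= 3.41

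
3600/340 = 180/17 = 10.59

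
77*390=30030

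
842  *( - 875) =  - 736750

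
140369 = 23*6103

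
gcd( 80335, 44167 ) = 1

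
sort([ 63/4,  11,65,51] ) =[ 11,63/4,51,65 ] 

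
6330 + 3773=10103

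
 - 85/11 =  - 8+3/11 =- 7.73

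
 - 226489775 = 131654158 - 358143933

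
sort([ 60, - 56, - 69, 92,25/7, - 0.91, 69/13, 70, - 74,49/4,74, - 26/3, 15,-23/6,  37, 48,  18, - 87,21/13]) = [ - 87, - 74 ,-69, - 56, - 26/3, - 23/6, - 0.91, 21/13,25/7,69/13,49/4,15, 18, 37, 48,60,  70,74,  92]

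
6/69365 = 6/69365 = 0.00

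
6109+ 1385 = 7494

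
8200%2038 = 48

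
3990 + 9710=13700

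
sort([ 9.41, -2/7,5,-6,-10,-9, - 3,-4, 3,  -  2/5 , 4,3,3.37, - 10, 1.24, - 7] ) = [ - 10 , - 10, - 9, - 7, - 6, - 4, - 3,-2/5, - 2/7 , 1.24, 3, 3 , 3.37 , 4,  5,9.41 ] 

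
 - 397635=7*( - 56805)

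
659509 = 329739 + 329770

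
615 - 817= - 202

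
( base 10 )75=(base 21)3C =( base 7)135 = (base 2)1001011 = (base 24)33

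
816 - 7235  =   - 6419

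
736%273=190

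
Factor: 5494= 2^1*41^1*67^1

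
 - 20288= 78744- 99032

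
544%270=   4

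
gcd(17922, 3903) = 3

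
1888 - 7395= - 5507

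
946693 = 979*967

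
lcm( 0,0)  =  0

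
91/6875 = 91/6875 = 0.01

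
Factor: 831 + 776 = 1607 = 1607^1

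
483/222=161/74  =  2.18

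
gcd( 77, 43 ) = 1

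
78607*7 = 550249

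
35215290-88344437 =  - 53129147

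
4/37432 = 1/9358 = 0.00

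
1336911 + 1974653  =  3311564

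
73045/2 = 73045/2 = 36522.50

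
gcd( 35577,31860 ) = 531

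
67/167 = 67/167 = 0.40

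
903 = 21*43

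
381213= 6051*63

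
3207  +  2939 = 6146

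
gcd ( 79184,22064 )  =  112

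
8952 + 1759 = 10711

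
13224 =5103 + 8121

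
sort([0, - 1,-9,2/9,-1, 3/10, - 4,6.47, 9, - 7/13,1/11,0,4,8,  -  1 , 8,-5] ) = [-9,-5,-4,-1, - 1, - 1,-7/13,0,0,1/11,2/9,  3/10, 4, 6.47 , 8, 8, 9]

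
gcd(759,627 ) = 33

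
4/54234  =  2/27117= 0.00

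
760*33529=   25482040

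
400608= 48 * 8346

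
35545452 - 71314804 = -35769352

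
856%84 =16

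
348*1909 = 664332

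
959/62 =15 + 29/62 = 15.47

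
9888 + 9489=19377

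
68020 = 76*895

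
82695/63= 27565/21=1312.62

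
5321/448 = 5321/448 = 11.88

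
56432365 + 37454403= 93886768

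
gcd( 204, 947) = 1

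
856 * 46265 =39602840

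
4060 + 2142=6202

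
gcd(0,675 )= 675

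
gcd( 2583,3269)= 7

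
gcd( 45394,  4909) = 1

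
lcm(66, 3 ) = 66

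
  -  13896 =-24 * 579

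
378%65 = 53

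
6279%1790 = 909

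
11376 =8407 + 2969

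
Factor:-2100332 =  - 2^2*13^3*239^1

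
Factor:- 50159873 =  - 61^1*822293^1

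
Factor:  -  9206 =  - 2^1 * 4603^1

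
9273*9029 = 83725917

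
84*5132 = 431088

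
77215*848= 65478320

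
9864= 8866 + 998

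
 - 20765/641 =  - 33+ 388/641 = - 32.39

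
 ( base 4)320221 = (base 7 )13366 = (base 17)C94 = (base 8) 7051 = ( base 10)3625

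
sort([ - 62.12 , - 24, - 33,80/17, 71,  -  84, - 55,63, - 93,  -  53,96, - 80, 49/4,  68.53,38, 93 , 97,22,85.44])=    [ - 93, - 84, - 80, - 62.12, - 55, - 53,  -  33, - 24, 80/17,  49/4,  22,38, 63,68.53,71,85.44, 93, 96, 97 ]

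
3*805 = 2415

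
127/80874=127/80874 = 0.00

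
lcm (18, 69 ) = 414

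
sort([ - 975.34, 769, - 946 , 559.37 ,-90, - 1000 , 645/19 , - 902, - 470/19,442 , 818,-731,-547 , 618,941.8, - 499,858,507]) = [ - 1000,- 975.34, - 946, - 902, - 731, - 547  , - 499,  -  90, - 470/19, 645/19 , 442 , 507, 559.37 , 618,769, 818, 858,  941.8]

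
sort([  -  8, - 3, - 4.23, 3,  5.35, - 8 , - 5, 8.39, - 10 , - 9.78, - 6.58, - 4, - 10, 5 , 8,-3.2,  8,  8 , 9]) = [  -  10, - 10, -9.78, - 8, - 8, - 6.58,-5, - 4.23 , - 4, - 3.2, - 3,3, 5,  5.35,8 , 8, 8 , 8.39, 9]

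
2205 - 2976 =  - 771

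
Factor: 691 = 691^1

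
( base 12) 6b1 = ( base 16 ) 3e5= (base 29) 15b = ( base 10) 997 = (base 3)1100221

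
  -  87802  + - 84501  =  - 172303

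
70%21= 7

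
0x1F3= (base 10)499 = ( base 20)14J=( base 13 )2C5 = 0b111110011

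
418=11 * 38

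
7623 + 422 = 8045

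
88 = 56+32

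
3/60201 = 1/20067  =  0.00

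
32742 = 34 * 963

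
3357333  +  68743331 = 72100664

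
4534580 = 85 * 53348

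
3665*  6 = 21990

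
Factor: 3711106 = 2^1*7^1*265079^1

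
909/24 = 37 + 7/8 = 37.88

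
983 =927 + 56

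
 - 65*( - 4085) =265525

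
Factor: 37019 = 37019^1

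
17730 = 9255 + 8475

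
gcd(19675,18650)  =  25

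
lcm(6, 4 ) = 12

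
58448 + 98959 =157407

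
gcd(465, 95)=5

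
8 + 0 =8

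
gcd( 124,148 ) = 4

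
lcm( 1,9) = 9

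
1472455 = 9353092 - 7880637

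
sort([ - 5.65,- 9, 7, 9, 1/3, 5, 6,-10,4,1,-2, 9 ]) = [ - 10, - 9, - 5.65,-2, 1/3, 1, 4, 5, 6, 7, 9,9]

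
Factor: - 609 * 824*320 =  - 2^9*3^1*5^1*7^1 * 29^1*103^1 = - 160581120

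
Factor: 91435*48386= 4424173910 = 2^1*5^1*13^1*1861^1*18287^1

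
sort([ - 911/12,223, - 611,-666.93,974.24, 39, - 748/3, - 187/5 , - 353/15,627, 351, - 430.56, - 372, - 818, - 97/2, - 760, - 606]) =[ - 818, - 760, - 666.93, - 611, - 606,  -  430.56 , - 372, - 748/3, - 911/12, - 97/2,  -  187/5 , - 353/15,39,223, 351,627 , 974.24 ]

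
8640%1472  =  1280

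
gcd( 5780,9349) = 1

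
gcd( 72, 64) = 8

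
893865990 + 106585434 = 1000451424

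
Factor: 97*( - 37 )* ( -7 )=25123 = 7^1*37^1*97^1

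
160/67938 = 80/33969  =  0.00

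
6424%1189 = 479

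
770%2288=770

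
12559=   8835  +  3724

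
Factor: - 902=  - 2^1*11^1 * 41^1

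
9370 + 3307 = 12677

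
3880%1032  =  784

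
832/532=208/133   =  1.56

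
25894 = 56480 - 30586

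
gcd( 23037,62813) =1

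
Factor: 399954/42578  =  573/61=3^1*61^( - 1 )*191^1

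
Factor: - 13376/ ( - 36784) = 2^2 * 11^( - 1)  =  4/11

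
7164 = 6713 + 451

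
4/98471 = 4/98471 = 0.00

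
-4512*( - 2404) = 10846848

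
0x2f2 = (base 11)626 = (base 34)m6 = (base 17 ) 2A6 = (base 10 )754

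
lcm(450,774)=19350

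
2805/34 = 82+1/2 = 82.50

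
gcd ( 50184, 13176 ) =72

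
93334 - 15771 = 77563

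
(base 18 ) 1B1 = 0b1000001011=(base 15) 24D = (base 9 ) 641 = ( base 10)523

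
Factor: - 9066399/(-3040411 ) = 3^1*11^( - 1) * 263^1*11491^1*276401^( - 1)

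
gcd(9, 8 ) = 1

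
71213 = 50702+20511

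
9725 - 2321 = 7404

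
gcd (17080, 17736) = 8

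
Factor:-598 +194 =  - 404 = - 2^2*101^1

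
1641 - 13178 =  - 11537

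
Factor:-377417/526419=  - 3^(- 4)*17^1*67^( - 1)*97^( - 1 )*149^2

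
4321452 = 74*58398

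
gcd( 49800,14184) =24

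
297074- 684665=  - 387591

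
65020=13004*5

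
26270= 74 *355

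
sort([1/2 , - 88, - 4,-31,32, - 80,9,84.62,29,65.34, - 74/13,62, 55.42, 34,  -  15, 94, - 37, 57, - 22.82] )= [ - 88,-80, - 37, - 31, - 22.82, - 15 , - 74/13 , - 4,1/2,9,29,32, 34,55.42,57,62,65.34,84.62, 94 ] 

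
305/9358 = 305/9358  =  0.03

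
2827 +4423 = 7250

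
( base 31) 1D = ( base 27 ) 1h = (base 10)44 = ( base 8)54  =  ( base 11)40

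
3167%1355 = 457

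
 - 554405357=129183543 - 683588900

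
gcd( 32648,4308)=4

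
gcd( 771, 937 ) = 1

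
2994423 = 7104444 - 4110021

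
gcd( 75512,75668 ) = 4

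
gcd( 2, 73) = 1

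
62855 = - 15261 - - 78116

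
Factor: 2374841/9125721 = 3^( - 2)*7^1*11^( - 1 )  *92179^(-1 )* 339263^1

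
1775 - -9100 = 10875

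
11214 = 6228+4986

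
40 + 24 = 64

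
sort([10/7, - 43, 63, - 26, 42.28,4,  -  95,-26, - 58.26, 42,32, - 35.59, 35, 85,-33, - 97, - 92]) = [ - 97, - 95, - 92, - 58.26, - 43,-35.59 , - 33,- 26, - 26, 10/7,4,32, 35, 42, 42.28, 63, 85]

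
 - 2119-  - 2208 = 89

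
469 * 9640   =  4521160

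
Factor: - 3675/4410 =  - 5/6 =- 2^( - 1) *3^(-1 )*5^1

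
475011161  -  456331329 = 18679832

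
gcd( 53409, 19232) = 1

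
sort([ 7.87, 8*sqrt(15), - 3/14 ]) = [ - 3/14,7.87,8*sqrt(15)]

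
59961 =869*69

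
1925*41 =78925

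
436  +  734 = 1170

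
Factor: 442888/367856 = 2^( - 1 )* 23^1*29^1*277^( - 1 ) = 667/554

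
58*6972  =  404376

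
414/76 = 5+17/38 =5.45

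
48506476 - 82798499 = -34292023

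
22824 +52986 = 75810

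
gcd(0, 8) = 8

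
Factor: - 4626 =-2^1*3^2*257^1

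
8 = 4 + 4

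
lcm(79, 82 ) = 6478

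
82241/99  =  82241/99 = 830.72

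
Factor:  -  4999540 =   -  2^2*5^1*7^1*13^1*41^1 * 67^1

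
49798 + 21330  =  71128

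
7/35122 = 7/35122  =  0.00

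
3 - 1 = 2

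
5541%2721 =99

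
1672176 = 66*25336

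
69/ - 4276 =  - 1 + 4207/4276=-0.02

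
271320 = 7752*35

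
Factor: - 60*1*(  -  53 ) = 2^2 * 3^1*5^1*53^1 = 3180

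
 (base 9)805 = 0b1010001101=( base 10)653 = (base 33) jq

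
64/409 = 64/409=   0.16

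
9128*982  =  8963696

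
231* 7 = 1617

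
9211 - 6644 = 2567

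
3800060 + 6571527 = 10371587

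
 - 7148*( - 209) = 1493932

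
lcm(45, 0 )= 0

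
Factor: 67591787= 71^1 * 951997^1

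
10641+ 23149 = 33790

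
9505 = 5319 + 4186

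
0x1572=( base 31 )5m3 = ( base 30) 630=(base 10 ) 5490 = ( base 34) 4PG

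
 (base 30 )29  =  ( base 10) 69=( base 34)21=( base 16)45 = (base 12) 59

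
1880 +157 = 2037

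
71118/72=3951/4 =987.75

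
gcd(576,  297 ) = 9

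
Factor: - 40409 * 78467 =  - 17^1*2377^1*78467^1 = - 3170773003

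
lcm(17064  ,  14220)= 85320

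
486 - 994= - 508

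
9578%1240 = 898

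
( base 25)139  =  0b1011000101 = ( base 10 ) 709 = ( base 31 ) MR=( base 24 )15D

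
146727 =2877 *51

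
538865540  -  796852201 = - 257986661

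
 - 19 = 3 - 22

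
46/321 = 46/321 = 0.14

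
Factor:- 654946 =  - 2^1*327473^1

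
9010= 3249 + 5761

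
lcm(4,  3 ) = 12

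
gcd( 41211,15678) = 9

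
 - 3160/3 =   -  1054 + 2/3 = - 1053.33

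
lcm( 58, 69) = 4002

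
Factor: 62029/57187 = 11^1*13^ (-1)*53^( - 1)*83^(-1)*5639^1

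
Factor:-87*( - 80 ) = 6960 = 2^4*3^1*5^1*29^1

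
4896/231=21 + 15/77 = 21.19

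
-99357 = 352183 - 451540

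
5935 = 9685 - 3750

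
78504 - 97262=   -  18758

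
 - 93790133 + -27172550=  - 120962683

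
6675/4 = 1668+3/4 = 1668.75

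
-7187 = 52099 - 59286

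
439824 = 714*616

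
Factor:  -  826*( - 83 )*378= 25914924=2^2*3^3*7^2*59^1*83^1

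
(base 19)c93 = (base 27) 64O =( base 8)10632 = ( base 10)4506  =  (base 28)5kq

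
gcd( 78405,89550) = 15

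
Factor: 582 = 2^1  *3^1*97^1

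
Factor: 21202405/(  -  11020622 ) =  -2^(-1 )*5^1* 7^1 * 47^1*12889^1 * 5510311^( - 1 )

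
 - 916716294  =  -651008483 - 265707811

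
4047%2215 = 1832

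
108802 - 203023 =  - 94221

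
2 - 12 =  - 10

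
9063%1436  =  447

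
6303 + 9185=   15488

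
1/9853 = 1/9853 = 0.00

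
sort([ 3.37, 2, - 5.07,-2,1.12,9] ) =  [ - 5.07, - 2, 1.12, 2, 3.37, 9 ]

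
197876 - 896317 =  - 698441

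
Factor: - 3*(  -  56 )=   168  =  2^3*3^1*7^1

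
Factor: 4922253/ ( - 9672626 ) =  - 2^ ( - 1) * 3^2*7^1*17^( - 1)*23^1*43^1*79^1 *284489^ ( - 1)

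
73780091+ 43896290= 117676381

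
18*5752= 103536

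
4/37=4/37 = 0.11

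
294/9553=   294/9553=0.03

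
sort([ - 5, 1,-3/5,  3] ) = [ - 5, - 3/5, 1, 3]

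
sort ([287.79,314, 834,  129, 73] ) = [73, 129, 287.79, 314,834]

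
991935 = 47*21105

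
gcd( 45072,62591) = 1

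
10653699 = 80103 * 133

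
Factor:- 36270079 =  - 36270079^1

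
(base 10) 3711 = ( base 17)CE5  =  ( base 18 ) B83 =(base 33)3df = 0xe7f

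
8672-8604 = 68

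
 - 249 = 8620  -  8869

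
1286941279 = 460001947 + 826939332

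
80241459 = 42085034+38156425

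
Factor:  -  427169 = -427169^1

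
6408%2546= 1316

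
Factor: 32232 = 2^3*3^1*17^1*79^1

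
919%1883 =919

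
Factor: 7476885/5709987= 3^( - 1)*5^1*13^1*73^( - 1)*2897^( - 1)*12781^1 =830765/634443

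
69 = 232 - 163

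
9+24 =33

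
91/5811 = 7/447 = 0.02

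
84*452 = 37968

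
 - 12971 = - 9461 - 3510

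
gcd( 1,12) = 1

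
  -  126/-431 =126/431 = 0.29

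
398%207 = 191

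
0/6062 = 0  =  0.00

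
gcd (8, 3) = 1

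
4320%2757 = 1563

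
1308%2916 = 1308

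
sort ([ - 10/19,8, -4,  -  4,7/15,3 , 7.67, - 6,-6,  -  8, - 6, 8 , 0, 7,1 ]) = [ - 8, - 6,-6, - 6, - 4,-4,  -  10/19,  0, 7/15,  1, 3, 7, 7.67, 8, 8] 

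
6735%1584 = 399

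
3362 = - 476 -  - 3838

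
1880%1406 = 474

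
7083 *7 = 49581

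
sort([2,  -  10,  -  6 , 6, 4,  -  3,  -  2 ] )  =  [-10, -6, - 3, - 2, 2, 4, 6]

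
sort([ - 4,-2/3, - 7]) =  [ - 7, - 4, - 2/3]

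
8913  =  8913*1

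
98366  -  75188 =23178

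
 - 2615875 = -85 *30775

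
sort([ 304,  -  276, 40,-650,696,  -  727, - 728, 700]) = [ - 728, - 727, - 650,  -  276,40,304,696, 700]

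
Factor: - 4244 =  - 2^2*1061^1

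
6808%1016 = 712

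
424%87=76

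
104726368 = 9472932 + 95253436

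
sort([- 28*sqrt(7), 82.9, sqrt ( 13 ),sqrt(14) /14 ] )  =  [ - 28* sqrt( 7),sqrt( 14)/14,sqrt(13),82.9 ]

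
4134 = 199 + 3935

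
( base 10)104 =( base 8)150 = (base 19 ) 59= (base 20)54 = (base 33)35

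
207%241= 207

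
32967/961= 32967/961 = 34.30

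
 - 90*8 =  - 720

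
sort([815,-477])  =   [ - 477,815]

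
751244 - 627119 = 124125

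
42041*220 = 9249020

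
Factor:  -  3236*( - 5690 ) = 2^3*5^1 * 569^1*809^1 =18412840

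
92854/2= 46427 = 46427.00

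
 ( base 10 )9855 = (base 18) 1c79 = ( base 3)111112000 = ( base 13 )4641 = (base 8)23177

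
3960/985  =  792/197 = 4.02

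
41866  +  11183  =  53049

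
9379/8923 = 1 + 456/8923 = 1.05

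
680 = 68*10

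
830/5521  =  830/5521 =0.15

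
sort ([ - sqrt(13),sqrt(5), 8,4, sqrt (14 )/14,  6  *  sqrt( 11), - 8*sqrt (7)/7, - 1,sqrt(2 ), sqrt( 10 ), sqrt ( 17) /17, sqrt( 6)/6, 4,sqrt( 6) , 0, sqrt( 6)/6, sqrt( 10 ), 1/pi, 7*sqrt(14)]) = [ -sqrt ( 13), - 8*sqrt( 7) /7, - 1,  0, sqrt( 17)/17, sqrt( 14)/14,1/pi, sqrt( 6)/6 , sqrt( 6 )/6, sqrt( 2 ), sqrt( 5),sqrt(6), sqrt( 10),sqrt( 10 ),4, 4, 8, 6*sqrt(11), 7 * sqrt( 14)]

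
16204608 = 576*28133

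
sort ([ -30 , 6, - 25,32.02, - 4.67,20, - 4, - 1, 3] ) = [-30,-25, - 4.67,- 4,- 1,3, 6,20,32.02 ] 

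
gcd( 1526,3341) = 1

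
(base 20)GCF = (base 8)14777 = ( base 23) CD8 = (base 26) 9LP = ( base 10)6655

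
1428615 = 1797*795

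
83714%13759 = 1160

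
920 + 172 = 1092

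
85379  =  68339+17040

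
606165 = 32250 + 573915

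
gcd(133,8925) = 7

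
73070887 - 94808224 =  - 21737337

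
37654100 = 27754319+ 9899781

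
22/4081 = 2/371 = 0.01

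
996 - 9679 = -8683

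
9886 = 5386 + 4500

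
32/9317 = 32/9317 = 0.00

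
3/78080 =3/78080 = 0.00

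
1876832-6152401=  - 4275569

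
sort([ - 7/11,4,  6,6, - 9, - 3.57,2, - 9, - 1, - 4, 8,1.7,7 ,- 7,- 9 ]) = [ - 9,- 9, - 9,- 7, - 4 , -3.57,  -  1, - 7/11, 1.7, 2,4,6,6,7,8] 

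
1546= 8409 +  - 6863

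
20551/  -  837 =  - 25+ 374/837 = -24.55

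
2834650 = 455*6230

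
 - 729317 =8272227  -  9001544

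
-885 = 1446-2331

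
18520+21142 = 39662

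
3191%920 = 431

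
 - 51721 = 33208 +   -  84929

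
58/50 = 1+ 4/25 = 1.16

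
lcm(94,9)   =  846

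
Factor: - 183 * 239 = - 43737 = -  3^1*61^1*239^1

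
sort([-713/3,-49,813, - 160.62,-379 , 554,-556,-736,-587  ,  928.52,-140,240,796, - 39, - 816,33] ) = [  -  816,-736, - 587, - 556,  -  379,-713/3, - 160.62, - 140,-49, - 39,33, 240,554,796,  813,928.52]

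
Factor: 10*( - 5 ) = - 2^1*5^2 =- 50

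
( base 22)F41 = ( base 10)7349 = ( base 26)amh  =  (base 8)16265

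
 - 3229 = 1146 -4375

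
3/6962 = 3/6962 = 0.00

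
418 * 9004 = 3763672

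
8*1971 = 15768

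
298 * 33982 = 10126636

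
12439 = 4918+7521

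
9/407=9/407 = 0.02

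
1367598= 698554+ 669044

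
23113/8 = 2889  +  1/8 = 2889.12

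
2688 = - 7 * ( - 384 ) 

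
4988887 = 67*74461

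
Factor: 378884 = 2^2*11^1*79^1*109^1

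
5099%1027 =991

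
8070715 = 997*8095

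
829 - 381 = 448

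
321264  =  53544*6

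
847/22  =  77/2 = 38.50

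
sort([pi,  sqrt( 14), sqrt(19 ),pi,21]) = [pi , pi,  sqrt(14 ), sqrt(19 ),21] 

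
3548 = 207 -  - 3341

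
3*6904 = 20712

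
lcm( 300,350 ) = 2100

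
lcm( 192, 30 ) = 960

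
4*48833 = 195332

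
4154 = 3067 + 1087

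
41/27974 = 41/27974  =  0.00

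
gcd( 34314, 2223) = 57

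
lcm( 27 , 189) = 189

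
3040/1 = 3040 = 3040.00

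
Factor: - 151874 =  - 2^1 * 75937^1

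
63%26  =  11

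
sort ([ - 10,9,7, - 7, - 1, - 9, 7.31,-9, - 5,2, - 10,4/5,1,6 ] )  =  [ - 10,-10,-9, - 9 ,-7, - 5, - 1,4/5,1,2, 6, 7 , 7.31 , 9 ] 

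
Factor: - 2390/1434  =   - 5/3 =- 3^(-1 )*5^1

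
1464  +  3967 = 5431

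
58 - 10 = 48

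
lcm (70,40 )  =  280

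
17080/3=5693  +  1/3 = 5693.33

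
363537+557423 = 920960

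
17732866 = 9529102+8203764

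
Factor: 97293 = 3^1*7^1*41^1*113^1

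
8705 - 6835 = 1870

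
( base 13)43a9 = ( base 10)9434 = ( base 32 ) 96q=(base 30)AEE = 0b10010011011010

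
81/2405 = 81/2405 =0.03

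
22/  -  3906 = -1  +  1942/1953 = -0.01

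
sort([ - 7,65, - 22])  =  [ - 22 , - 7,65] 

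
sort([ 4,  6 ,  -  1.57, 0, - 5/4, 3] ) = [ - 1.57 ,  -  5/4 , 0, 3, 4,6]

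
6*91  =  546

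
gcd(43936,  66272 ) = 32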